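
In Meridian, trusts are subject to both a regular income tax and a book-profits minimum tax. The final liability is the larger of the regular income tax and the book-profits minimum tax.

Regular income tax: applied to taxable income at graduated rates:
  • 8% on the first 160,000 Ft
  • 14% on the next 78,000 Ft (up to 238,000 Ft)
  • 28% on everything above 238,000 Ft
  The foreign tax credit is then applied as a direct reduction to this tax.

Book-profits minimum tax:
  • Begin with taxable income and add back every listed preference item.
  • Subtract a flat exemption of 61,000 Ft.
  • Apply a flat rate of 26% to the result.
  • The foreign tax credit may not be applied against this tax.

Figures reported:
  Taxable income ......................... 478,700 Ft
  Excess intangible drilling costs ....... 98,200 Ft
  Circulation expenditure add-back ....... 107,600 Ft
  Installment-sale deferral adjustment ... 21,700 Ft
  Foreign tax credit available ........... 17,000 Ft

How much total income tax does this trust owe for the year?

Regular income tax:
  160,000 Ft × 8% = 12,800 Ft
  78,000 Ft × 14% = 10,920 Ft
  240,700 Ft × 28% = 67,396 Ft
  → 91,116 Ft
  Less foreign tax credit 17,000 Ft → 74,116 Ft

Book-profits minimum tax:
  Adjusted income: 478,700 Ft + 98,200 Ft + 107,600 Ft + 21,700 Ft = 706,200 Ft
  Less exemption 61,000 Ft → base 645,200 Ft
  645,200 Ft × 26% = 167,752 Ft

167,752 Ft > 74,116 Ft, so the book-profits minimum tax is the binding amount.

167,752 Ft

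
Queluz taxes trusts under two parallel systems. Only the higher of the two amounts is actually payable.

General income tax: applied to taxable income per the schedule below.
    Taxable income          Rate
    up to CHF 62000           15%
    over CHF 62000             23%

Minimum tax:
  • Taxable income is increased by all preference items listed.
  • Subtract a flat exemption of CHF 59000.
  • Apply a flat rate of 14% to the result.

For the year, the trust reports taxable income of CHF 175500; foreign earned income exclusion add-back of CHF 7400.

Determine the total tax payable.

Minimum tax:
  Adjusted income: CHF 175500 + CHF 7400 = CHF 182900
  Less exemption CHF 59000 → base CHF 123900
  CHF 123900 × 14% = CHF 17346

General income tax:
  CHF 62000 × 15% = CHF 9300
  CHF 113500 × 23% = CHF 26105
  → CHF 35405

CHF 35405 > CHF 17346, so the general income tax governs.

CHF 35405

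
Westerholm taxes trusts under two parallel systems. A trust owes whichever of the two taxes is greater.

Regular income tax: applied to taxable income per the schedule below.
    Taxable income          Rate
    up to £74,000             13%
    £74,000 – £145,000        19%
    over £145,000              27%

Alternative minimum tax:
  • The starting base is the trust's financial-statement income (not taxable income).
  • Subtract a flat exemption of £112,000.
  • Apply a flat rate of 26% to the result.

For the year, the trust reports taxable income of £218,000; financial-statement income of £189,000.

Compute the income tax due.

£42,820

Regular income tax:
  £74,000 × 13% = £9,620
  £71,000 × 19% = £13,490
  £73,000 × 27% = £19,710
  → £42,820

Alternative minimum tax:
  Base (financial-statement income): £189,000
  Less exemption £112,000 → base £77,000
  £77,000 × 26% = £20,020

£42,820 > £20,020, so the regular income tax governs.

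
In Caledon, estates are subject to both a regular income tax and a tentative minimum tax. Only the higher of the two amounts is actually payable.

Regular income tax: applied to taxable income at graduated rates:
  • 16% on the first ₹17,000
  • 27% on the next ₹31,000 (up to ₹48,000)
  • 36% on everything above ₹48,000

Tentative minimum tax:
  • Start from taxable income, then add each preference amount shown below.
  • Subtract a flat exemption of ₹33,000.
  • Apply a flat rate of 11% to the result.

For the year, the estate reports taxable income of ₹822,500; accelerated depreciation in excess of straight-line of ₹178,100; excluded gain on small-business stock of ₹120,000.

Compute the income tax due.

₹289,910

Regular income tax:
  ₹17,000 × 16% = ₹2,720
  ₹31,000 × 27% = ₹8,370
  ₹774,500 × 36% = ₹278,820
  → ₹289,910

Tentative minimum tax:
  Adjusted income: ₹822,500 + ₹178,100 + ₹120,000 = ₹1,120,600
  Less exemption ₹33,000 → base ₹1,087,600
  ₹1,087,600 × 11% = ₹119,636

₹289,910 > ₹119,636, so the regular income tax governs.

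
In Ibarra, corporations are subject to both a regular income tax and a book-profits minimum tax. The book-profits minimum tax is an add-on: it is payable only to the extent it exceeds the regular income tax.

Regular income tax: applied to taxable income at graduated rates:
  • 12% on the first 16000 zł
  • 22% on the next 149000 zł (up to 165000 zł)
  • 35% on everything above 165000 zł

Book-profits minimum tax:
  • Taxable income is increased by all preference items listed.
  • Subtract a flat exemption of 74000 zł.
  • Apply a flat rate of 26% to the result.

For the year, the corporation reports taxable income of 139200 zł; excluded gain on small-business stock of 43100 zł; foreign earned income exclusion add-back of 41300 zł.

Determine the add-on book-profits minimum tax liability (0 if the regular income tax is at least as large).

9872 zł

Regular income tax:
  16000 zł × 12% = 1920 zł
  123200 zł × 22% = 27104 zł
  → 29024 zł

Book-profits minimum tax:
  Adjusted income: 139200 zł + 43100 zł + 41300 zł = 223600 zł
  Less exemption 74000 zł → base 149600 zł
  149600 zł × 26% = 38896 zł

Excess of book-profits minimum tax over regular income tax: 38896 zł − 29024 zł = 9872 zł.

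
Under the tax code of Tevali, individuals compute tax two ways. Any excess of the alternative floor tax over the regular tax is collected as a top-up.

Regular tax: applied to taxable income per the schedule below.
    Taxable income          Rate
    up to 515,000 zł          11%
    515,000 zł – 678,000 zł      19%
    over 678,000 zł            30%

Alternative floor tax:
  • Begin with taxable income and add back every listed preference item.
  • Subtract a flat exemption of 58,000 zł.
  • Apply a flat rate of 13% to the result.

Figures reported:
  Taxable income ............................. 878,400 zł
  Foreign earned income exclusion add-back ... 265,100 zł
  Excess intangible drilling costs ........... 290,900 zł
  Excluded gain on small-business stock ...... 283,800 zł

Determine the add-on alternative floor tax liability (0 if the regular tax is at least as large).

68,086 zł

Alternative floor tax:
  Adjusted income: 878,400 zł + 265,100 zł + 290,900 zł + 283,800 zł = 1,718,200 zł
  Less exemption 58,000 zł → base 1,660,200 zł
  1,660,200 zł × 13% = 215,826 zł

Regular tax:
  515,000 zł × 11% = 56,650 zł
  163,000 zł × 19% = 30,970 zł
  200,400 zł × 30% = 60,120 zł
  → 147,740 zł

Excess of alternative floor tax over regular tax: 215,826 zł − 147,740 zł = 68,086 zł.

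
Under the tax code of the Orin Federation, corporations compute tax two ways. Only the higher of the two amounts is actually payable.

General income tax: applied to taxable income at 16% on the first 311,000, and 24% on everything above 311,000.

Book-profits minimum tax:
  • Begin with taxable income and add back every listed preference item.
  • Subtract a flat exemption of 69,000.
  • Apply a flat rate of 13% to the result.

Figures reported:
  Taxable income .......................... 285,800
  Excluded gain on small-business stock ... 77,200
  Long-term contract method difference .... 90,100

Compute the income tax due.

General income tax:
  285,800 × 16% = 45,728

Book-profits minimum tax:
  Adjusted income: 285,800 + 77,200 + 90,100 = 453,100
  Less exemption 69,000 → base 384,100
  384,100 × 13% = 49,933

49,933 > 45,728, so the book-profits minimum tax is the binding amount.

49,933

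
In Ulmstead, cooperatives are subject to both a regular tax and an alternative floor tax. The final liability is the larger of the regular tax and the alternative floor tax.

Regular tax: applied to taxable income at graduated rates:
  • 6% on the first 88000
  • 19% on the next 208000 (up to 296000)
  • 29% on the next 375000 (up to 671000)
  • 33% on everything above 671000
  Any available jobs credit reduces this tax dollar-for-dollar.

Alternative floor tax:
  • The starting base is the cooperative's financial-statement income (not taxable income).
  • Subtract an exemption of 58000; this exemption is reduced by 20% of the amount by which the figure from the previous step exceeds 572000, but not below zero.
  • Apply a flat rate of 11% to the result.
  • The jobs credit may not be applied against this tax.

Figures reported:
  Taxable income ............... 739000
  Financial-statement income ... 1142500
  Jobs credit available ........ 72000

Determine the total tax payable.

Regular tax:
  88000 × 6% = 5280
  208000 × 19% = 39520
  375000 × 29% = 108750
  68000 × 33% = 22440
  → 175990
  Less jobs credit 72000 → 103990

Alternative floor tax:
  Base (financial-statement income): 1142500
  Exemption: 20% × (1142500 − 572000) = 114100 ≥ 58000, so the exemption is fully phased out
  Base: 1142500 − 0 = 1142500
  1142500 × 11% = 125675

125675 > 103990, so the alternative floor tax is the binding amount.

125675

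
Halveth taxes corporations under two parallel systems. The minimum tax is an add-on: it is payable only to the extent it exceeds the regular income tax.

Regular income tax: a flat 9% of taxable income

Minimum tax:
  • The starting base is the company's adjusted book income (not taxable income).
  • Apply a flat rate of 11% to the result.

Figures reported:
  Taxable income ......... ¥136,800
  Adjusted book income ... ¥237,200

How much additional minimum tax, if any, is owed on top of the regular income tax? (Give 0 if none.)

Minimum tax:
  Base (adjusted book income): ¥237,200
  ¥237,200 × 11% = ¥26,092

Regular income tax:
  ¥136,800 × 9% = ¥12,312

Excess of minimum tax over regular income tax: ¥26,092 − ¥12,312 = ¥13,780.

¥13,780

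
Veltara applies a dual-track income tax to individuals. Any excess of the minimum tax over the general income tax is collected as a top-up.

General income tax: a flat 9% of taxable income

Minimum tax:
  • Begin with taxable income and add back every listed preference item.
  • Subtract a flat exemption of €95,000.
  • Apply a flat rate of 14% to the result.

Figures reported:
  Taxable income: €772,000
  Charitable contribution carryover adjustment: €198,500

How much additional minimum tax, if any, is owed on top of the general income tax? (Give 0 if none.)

Minimum tax:
  Adjusted income: €772,000 + €198,500 = €970,500
  Less exemption €95,000 → base €875,500
  €875,500 × 14% = €122,570

General income tax:
  €772,000 × 9% = €69,480

Excess of minimum tax over general income tax: €122,570 − €69,480 = €53,090.

€53,090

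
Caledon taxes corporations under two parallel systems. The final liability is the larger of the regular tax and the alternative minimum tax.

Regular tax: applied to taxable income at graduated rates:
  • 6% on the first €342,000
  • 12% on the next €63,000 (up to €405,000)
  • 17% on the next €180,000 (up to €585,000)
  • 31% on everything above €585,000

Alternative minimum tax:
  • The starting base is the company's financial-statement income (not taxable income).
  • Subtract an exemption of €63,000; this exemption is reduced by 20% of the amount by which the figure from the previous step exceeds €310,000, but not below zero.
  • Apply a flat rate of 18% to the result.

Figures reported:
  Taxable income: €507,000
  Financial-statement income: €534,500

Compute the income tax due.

€92,952

Alternative minimum tax:
  Base (financial-statement income): €534,500
  Exemption: €63,000 − 20% × (€534,500 − €310,000) = €63,000 − €44,900 = €18,100
  Base: €534,500 − €18,100 = €516,400
  €516,400 × 18% = €92,952

Regular tax:
  €342,000 × 6% = €20,520
  €63,000 × 12% = €7,560
  €102,000 × 17% = €17,340
  → €45,420

€92,952 > €45,420, so the alternative minimum tax is the binding amount.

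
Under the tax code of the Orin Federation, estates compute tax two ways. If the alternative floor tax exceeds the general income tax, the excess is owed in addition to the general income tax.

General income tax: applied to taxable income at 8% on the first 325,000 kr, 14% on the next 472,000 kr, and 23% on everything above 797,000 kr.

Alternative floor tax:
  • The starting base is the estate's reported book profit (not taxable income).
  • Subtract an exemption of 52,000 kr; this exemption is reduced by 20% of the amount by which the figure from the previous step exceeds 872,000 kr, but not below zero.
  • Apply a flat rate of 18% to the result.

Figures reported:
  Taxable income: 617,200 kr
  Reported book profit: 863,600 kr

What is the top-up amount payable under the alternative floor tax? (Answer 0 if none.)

General income tax:
  325,000 kr × 8% = 26,000 kr
  292,200 kr × 14% = 40,908 kr
  → 66,908 kr

Alternative floor tax:
  Base (reported book profit): 863,600 kr
  Exemption: 863,600 kr ≤ 872,000 kr, so full 52,000 kr applies
  Base: 863,600 kr − 52,000 kr = 811,600 kr
  811,600 kr × 18% = 146,088 kr

Excess of alternative floor tax over general income tax: 146,088 kr − 66,908 kr = 79,180 kr.

79,180 kr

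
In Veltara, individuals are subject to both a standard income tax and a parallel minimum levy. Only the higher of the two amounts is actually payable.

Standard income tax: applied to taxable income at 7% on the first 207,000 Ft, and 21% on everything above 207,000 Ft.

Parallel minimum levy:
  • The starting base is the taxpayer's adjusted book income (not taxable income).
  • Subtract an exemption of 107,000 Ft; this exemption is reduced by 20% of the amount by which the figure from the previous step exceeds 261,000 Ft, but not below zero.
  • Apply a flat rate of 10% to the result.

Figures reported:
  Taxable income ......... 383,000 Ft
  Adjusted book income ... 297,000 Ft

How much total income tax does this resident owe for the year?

Standard income tax:
  207,000 Ft × 7% = 14,490 Ft
  176,000 Ft × 21% = 36,960 Ft
  → 51,450 Ft

Parallel minimum levy:
  Base (adjusted book income): 297,000 Ft
  Exemption: 107,000 Ft − 20% × (297,000 Ft − 261,000 Ft) = 107,000 Ft − 7,200 Ft = 99,800 Ft
  Base: 297,000 Ft − 99,800 Ft = 197,200 Ft
  197,200 Ft × 10% = 19,720 Ft

51,450 Ft > 19,720 Ft, so the standard income tax governs.

51,450 Ft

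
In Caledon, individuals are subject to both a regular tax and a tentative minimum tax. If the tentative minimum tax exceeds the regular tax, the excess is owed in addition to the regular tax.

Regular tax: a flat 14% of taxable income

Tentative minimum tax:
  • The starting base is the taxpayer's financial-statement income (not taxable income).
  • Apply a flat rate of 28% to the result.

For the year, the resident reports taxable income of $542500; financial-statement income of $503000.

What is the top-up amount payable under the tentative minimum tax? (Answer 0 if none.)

Tentative minimum tax:
  Base (financial-statement income): $503000
  $503000 × 28% = $140840

Regular tax:
  $542500 × 14% = $75950

Excess of tentative minimum tax over regular tax: $140840 − $75950 = $64890.

$64890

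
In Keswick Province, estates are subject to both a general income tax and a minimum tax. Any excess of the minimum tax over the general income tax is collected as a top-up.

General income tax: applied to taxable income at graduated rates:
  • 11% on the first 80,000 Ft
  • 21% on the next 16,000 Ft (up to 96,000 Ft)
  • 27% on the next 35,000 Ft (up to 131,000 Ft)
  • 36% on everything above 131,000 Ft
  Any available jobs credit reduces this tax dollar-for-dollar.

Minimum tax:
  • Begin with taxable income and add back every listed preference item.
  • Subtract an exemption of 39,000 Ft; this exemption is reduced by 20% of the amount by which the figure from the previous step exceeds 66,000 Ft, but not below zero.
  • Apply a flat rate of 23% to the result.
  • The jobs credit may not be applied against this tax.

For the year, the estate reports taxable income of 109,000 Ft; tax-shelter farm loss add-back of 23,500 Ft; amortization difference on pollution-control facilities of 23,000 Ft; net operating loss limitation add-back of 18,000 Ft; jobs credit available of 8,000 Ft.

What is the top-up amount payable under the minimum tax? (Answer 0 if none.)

28,210 Ft

General income tax:
  80,000 Ft × 11% = 8,800 Ft
  16,000 Ft × 21% = 3,360 Ft
  13,000 Ft × 27% = 3,510 Ft
  → 15,670 Ft
  Less jobs credit 8,000 Ft → 7,670 Ft

Minimum tax:
  Adjusted income: 109,000 Ft + 23,500 Ft + 23,000 Ft + 18,000 Ft = 173,500 Ft
  Exemption: 39,000 Ft − 20% × (173,500 Ft − 66,000 Ft) = 39,000 Ft − 21,500 Ft = 17,500 Ft
  Base: 173,500 Ft − 17,500 Ft = 156,000 Ft
  156,000 Ft × 23% = 35,880 Ft

Excess of minimum tax over general income tax: 35,880 Ft − 7,670 Ft = 28,210 Ft.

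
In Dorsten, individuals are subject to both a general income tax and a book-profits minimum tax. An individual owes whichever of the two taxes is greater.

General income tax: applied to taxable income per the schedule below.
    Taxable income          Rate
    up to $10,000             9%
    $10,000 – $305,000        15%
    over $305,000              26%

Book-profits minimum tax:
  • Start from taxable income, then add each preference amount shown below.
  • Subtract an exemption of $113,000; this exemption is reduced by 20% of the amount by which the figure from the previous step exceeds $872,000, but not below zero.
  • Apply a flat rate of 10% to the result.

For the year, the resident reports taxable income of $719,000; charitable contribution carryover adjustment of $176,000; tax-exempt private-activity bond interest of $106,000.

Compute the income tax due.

Book-profits minimum tax:
  Adjusted income: $719,000 + $176,000 + $106,000 = $1,001,000
  Exemption: $113,000 − 20% × ($1,001,000 − $872,000) = $113,000 − $25,800 = $87,200
  Base: $1,001,000 − $87,200 = $913,800
  $913,800 × 10% = $91,380

General income tax:
  $10,000 × 9% = $900
  $295,000 × 15% = $44,250
  $414,000 × 26% = $107,640
  → $152,790

$152,790 > $91,380, so the general income tax governs.

$152,790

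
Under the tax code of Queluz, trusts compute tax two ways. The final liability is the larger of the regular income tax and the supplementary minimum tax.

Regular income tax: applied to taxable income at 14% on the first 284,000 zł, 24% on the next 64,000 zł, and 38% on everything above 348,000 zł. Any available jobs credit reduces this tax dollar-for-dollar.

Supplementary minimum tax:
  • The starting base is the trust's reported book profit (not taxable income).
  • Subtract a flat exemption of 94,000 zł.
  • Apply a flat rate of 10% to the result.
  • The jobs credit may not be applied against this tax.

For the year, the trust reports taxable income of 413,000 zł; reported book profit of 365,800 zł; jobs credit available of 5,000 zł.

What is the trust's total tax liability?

74,820 zł

Supplementary minimum tax:
  Base (reported book profit): 365,800 zł
  Less exemption 94,000 zł → base 271,800 zł
  271,800 zł × 10% = 27,180 zł

Regular income tax:
  284,000 zł × 14% = 39,760 zł
  64,000 zł × 24% = 15,360 zł
  65,000 zł × 38% = 24,700 zł
  → 79,820 zł
  Less jobs credit 5,000 zł → 74,820 zł

74,820 zł > 27,180 zł, so the regular income tax governs.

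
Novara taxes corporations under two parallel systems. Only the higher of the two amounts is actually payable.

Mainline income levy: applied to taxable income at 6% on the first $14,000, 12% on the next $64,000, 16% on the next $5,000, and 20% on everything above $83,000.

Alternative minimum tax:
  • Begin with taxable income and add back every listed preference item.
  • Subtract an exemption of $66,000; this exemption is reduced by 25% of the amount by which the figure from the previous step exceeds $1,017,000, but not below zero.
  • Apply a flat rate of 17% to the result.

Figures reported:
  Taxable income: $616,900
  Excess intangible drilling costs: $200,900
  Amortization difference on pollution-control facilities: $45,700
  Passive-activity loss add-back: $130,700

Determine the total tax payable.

Mainline income levy:
  $14,000 × 6% = $840
  $64,000 × 12% = $7,680
  $5,000 × 16% = $800
  $533,900 × 20% = $106,780
  → $116,100

Alternative minimum tax:
  Adjusted income: $616,900 + $200,900 + $45,700 + $130,700 = $994,200
  Exemption: $994,200 ≤ $1,017,000, so full $66,000 applies
  Base: $994,200 − $66,000 = $928,200
  $928,200 × 17% = $157,794

$157,794 > $116,100, so the alternative minimum tax is the binding amount.

$157,794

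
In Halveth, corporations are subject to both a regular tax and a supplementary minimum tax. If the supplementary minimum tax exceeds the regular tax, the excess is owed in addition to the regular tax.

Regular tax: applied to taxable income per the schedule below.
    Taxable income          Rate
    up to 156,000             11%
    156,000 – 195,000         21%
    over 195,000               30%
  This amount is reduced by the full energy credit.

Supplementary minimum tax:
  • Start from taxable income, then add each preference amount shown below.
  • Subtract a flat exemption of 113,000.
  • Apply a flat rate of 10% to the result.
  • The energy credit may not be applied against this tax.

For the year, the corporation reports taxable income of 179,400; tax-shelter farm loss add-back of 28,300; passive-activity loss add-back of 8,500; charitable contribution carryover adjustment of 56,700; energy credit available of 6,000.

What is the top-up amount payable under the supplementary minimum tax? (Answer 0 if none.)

0

Supplementary minimum tax:
  Adjusted income: 179,400 + 28,300 + 8,500 + 56,700 = 272,900
  Less exemption 113,000 → base 159,900
  159,900 × 10% = 15,990

Regular tax:
  156,000 × 11% = 17,160
  23,400 × 21% = 4,914
  → 22,074
  Less energy credit 6,000 → 16,074

15,990 ≤ 16,074, so no add-on is due.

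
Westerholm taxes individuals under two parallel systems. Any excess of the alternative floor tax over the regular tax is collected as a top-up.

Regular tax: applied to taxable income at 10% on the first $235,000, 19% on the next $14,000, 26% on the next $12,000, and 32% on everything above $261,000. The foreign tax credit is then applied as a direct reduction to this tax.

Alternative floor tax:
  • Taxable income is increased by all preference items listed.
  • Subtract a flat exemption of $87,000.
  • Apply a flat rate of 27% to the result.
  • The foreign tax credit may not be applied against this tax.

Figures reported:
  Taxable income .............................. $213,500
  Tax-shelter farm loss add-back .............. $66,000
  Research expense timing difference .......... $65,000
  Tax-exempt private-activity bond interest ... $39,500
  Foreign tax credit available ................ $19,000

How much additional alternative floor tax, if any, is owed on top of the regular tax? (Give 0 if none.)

Alternative floor tax:
  Adjusted income: $213,500 + $66,000 + $65,000 + $39,500 = $384,000
  Less exemption $87,000 → base $297,000
  $297,000 × 27% = $80,190

Regular tax:
  $213,500 × 10% = $21,350
  Less foreign tax credit $19,000 → $2,350

Excess of alternative floor tax over regular tax: $80,190 − $2,350 = $77,840.

$77,840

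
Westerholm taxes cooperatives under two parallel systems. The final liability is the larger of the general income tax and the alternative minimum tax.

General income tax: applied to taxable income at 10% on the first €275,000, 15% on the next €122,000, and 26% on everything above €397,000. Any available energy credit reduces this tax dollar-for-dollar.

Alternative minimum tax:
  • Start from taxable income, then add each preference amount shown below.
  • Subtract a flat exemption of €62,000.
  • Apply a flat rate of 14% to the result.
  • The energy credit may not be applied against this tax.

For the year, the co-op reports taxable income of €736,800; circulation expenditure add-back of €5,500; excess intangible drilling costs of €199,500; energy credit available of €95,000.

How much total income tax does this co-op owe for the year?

General income tax:
  €275,000 × 10% = €27,500
  €122,000 × 15% = €18,300
  €339,800 × 26% = €88,348
  → €134,148
  Less energy credit €95,000 → €39,148

Alternative minimum tax:
  Adjusted income: €736,800 + €5,500 + €199,500 = €941,800
  Less exemption €62,000 → base €879,800
  €879,800 × 14% = €123,172

€123,172 > €39,148, so the alternative minimum tax is the binding amount.

€123,172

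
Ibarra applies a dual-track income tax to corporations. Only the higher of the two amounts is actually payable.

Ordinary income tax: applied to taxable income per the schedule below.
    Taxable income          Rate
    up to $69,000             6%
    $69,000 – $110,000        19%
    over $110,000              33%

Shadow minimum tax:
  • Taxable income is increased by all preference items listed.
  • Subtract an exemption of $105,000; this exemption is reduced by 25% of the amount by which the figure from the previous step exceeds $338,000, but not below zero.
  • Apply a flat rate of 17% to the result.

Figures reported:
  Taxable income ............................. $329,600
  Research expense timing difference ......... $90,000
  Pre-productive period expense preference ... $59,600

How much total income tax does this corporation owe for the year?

$84,398

Shadow minimum tax:
  Adjusted income: $329,600 + $90,000 + $59,600 = $479,200
  Exemption: $105,000 − 25% × ($479,200 − $338,000) = $105,000 − $35,300 = $69,700
  Base: $479,200 − $69,700 = $409,500
  $409,500 × 17% = $69,615

Ordinary income tax:
  $69,000 × 6% = $4,140
  $41,000 × 19% = $7,790
  $219,600 × 33% = $72,468
  → $84,398

$84,398 > $69,615, so the ordinary income tax governs.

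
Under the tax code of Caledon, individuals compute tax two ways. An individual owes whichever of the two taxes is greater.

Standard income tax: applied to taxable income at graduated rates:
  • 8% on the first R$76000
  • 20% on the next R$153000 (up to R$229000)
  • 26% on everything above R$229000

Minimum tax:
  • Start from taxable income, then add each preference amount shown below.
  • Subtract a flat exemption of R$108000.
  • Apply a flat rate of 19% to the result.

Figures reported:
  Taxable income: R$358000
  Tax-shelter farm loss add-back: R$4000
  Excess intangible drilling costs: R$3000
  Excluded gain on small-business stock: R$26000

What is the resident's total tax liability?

Minimum tax:
  Adjusted income: R$358000 + R$4000 + R$3000 + R$26000 = R$391000
  Less exemption R$108000 → base R$283000
  R$283000 × 19% = R$53770

Standard income tax:
  R$76000 × 8% = R$6080
  R$153000 × 20% = R$30600
  R$129000 × 26% = R$33540
  → R$70220

R$70220 > R$53770, so the standard income tax governs.

R$70220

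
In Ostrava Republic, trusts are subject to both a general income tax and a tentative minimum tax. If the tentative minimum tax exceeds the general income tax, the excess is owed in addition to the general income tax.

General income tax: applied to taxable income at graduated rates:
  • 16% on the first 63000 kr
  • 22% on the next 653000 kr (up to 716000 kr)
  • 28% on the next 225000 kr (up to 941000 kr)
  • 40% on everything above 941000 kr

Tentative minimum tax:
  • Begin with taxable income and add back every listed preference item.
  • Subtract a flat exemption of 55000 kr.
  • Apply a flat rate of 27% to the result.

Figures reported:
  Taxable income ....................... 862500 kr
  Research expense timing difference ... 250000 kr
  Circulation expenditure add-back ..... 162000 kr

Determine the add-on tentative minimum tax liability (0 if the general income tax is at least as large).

Tentative minimum tax:
  Adjusted income: 862500 kr + 250000 kr + 162000 kr = 1274500 kr
  Less exemption 55000 kr → base 1219500 kr
  1219500 kr × 27% = 329265 kr

General income tax:
  63000 kr × 16% = 10080 kr
  653000 kr × 22% = 143660 kr
  146500 kr × 28% = 41020 kr
  → 194760 kr

Excess of tentative minimum tax over general income tax: 329265 kr − 194760 kr = 134505 kr.

134505 kr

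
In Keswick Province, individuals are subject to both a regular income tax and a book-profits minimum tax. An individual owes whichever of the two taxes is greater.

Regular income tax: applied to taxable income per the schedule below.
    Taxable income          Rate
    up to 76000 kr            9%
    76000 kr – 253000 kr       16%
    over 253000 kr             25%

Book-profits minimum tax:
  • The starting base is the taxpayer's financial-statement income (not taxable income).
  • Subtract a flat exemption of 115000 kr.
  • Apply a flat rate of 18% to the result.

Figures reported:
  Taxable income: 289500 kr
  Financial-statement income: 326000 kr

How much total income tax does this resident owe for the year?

44285 kr

Book-profits minimum tax:
  Base (financial-statement income): 326000 kr
  Less exemption 115000 kr → base 211000 kr
  211000 kr × 18% = 37980 kr

Regular income tax:
  76000 kr × 9% = 6840 kr
  177000 kr × 16% = 28320 kr
  36500 kr × 25% = 9125 kr
  → 44285 kr

44285 kr > 37980 kr, so the regular income tax governs.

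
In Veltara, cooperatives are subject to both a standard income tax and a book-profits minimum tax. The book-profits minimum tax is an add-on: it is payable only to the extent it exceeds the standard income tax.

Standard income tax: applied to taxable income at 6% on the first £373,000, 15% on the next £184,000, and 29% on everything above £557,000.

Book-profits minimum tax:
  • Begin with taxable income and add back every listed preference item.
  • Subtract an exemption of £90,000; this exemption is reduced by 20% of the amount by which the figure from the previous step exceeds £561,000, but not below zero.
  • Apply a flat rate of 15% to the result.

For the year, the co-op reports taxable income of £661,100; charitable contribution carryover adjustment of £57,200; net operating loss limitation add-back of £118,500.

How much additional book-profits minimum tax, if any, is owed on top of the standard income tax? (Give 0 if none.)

£40,125

Standard income tax:
  £373,000 × 6% = £22,380
  £184,000 × 15% = £27,600
  £104,100 × 29% = £30,189
  → £80,169

Book-profits minimum tax:
  Adjusted income: £661,100 + £57,200 + £118,500 = £836,800
  Exemption: £90,000 − 20% × (£836,800 − £561,000) = £90,000 − £55,160 = £34,840
  Base: £836,800 − £34,840 = £801,960
  £801,960 × 15% = £120,294

Excess of book-profits minimum tax over standard income tax: £120,294 − £80,169 = £40,125.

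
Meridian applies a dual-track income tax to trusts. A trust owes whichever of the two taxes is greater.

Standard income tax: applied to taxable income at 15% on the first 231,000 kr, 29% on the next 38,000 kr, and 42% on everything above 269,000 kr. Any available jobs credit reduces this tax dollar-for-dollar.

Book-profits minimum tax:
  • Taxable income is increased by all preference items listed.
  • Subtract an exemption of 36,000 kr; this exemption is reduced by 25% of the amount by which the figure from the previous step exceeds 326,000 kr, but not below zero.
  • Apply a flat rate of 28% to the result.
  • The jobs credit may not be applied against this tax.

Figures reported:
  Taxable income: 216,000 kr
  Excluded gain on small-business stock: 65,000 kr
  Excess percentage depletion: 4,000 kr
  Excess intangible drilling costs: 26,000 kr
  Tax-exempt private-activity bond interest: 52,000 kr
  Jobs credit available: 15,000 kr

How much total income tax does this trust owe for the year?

94,150 kr

Standard income tax:
  216,000 kr × 15% = 32,400 kr
  Less jobs credit 15,000 kr → 17,400 kr

Book-profits minimum tax:
  Adjusted income: 216,000 kr + 65,000 kr + 4,000 kr + 26,000 kr + 52,000 kr = 363,000 kr
  Exemption: 36,000 kr − 25% × (363,000 kr − 326,000 kr) = 36,000 kr − 9,250 kr = 26,750 kr
  Base: 363,000 kr − 26,750 kr = 336,250 kr
  336,250 kr × 28% = 94,150 kr

94,150 kr > 17,400 kr, so the book-profits minimum tax is the binding amount.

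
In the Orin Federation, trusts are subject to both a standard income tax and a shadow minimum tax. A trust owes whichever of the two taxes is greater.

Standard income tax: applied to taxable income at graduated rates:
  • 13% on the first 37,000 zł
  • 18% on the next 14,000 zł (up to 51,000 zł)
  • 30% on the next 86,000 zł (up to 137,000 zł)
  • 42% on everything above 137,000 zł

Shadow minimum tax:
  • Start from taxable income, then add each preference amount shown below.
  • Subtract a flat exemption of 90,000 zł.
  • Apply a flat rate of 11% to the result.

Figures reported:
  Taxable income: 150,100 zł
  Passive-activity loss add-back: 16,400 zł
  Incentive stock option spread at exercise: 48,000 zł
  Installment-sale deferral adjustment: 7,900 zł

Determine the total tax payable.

38,632 zł

Shadow minimum tax:
  Adjusted income: 150,100 zł + 16,400 zł + 48,000 zł + 7,900 zł = 222,400 zł
  Less exemption 90,000 zł → base 132,400 zł
  132,400 zł × 11% = 14,564 zł

Standard income tax:
  37,000 zł × 13% = 4,810 zł
  14,000 zł × 18% = 2,520 zł
  86,000 zł × 30% = 25,800 zł
  13,100 zł × 42% = 5,502 zł
  → 38,632 zł

38,632 zł > 14,564 zł, so the standard income tax governs.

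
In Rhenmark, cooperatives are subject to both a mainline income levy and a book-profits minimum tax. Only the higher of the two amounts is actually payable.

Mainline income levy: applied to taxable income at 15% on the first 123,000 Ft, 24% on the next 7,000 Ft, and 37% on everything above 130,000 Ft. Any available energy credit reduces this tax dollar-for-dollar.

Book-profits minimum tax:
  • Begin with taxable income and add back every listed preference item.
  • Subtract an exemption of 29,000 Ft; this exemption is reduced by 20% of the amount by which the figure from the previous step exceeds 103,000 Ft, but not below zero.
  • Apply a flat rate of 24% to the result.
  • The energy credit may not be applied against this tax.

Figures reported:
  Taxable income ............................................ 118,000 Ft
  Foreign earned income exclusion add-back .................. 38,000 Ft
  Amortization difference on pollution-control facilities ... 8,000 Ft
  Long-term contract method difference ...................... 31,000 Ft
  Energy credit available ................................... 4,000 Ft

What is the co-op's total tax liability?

44,256 Ft

Mainline income levy:
  118,000 Ft × 15% = 17,700 Ft
  Less energy credit 4,000 Ft → 13,700 Ft

Book-profits minimum tax:
  Adjusted income: 118,000 Ft + 38,000 Ft + 8,000 Ft + 31,000 Ft = 195,000 Ft
  Exemption: 29,000 Ft − 20% × (195,000 Ft − 103,000 Ft) = 29,000 Ft − 18,400 Ft = 10,600 Ft
  Base: 195,000 Ft − 10,600 Ft = 184,400 Ft
  184,400 Ft × 24% = 44,256 Ft

44,256 Ft > 13,700 Ft, so the book-profits minimum tax is the binding amount.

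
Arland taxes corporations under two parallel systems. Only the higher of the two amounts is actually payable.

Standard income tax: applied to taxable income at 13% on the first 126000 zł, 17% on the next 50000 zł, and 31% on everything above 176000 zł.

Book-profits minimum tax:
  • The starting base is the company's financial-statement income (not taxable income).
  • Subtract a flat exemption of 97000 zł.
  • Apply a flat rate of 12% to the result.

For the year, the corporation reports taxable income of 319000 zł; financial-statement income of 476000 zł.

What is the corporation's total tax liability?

69210 zł

Standard income tax:
  126000 zł × 13% = 16380 zł
  50000 zł × 17% = 8500 zł
  143000 zł × 31% = 44330 zł
  → 69210 zł

Book-profits minimum tax:
  Base (financial-statement income): 476000 zł
  Less exemption 97000 zł → base 379000 zł
  379000 zł × 12% = 45480 zł

69210 zł > 45480 zł, so the standard income tax governs.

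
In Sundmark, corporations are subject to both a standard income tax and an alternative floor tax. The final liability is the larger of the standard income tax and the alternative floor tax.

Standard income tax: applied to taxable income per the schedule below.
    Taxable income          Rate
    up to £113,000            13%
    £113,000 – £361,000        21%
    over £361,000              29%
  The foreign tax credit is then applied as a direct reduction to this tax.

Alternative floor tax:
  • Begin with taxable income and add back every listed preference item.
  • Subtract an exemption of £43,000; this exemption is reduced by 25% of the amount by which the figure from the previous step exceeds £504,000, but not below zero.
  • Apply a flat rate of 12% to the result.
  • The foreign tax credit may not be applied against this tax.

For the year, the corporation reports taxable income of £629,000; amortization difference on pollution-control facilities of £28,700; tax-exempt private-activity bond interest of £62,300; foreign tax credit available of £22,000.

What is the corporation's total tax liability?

Standard income tax:
  £113,000 × 13% = £14,690
  £248,000 × 21% = £52,080
  £268,000 × 29% = £77,720
  → £144,490
  Less foreign tax credit £22,000 → £122,490

Alternative floor tax:
  Adjusted income: £629,000 + £28,700 + £62,300 = £720,000
  Exemption: 25% × (£720,000 − £504,000) = £54,000 ≥ £43,000, so the exemption is fully phased out
  Base: £720,000 − £0 = £720,000
  £720,000 × 12% = £86,400

£122,490 > £86,400, so the standard income tax governs.

£122,490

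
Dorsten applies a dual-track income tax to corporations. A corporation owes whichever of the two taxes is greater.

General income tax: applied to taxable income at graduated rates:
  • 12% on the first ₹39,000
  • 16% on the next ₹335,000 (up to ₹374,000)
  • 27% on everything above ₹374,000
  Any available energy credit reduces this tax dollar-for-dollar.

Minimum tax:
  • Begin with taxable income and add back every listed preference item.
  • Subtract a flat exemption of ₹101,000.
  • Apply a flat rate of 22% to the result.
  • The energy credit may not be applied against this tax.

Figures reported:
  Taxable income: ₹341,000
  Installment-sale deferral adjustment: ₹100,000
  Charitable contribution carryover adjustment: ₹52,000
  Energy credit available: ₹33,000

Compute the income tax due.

General income tax:
  ₹39,000 × 12% = ₹4,680
  ₹302,000 × 16% = ₹48,320
  → ₹53,000
  Less energy credit ₹33,000 → ₹20,000

Minimum tax:
  Adjusted income: ₹341,000 + ₹100,000 + ₹52,000 = ₹493,000
  Less exemption ₹101,000 → base ₹392,000
  ₹392,000 × 22% = ₹86,240

₹86,240 > ₹20,000, so the minimum tax is the binding amount.

₹86,240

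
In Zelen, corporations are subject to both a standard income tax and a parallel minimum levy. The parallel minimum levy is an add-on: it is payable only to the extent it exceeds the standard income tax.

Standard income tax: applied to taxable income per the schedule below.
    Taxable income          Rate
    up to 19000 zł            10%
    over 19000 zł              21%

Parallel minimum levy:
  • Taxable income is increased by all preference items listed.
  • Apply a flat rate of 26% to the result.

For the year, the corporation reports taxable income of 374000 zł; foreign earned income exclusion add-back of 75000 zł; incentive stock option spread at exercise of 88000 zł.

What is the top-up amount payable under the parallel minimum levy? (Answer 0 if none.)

63170 zł

Parallel minimum levy:
  Adjusted income: 374000 zł + 75000 zł + 88000 zł = 537000 zł
  537000 zł × 26% = 139620 zł

Standard income tax:
  19000 zł × 10% = 1900 zł
  355000 zł × 21% = 74550 zł
  → 76450 zł

Excess of parallel minimum levy over standard income tax: 139620 zł − 76450 zł = 63170 zł.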